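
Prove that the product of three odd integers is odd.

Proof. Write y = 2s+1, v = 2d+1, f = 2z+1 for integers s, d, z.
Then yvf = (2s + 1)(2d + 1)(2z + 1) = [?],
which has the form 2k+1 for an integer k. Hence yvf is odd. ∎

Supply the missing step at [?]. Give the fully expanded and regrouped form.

2(4dsz + 2ds + 2dz + d + 2sz + s + z) + 1

(2s + 1)(2d + 1)(2z + 1) = 8dsz + 4ds + 4dz + 2d + 4sz + 2s + 2z + 1
= 2(4dsz + 2ds + 2dz + d + 2sz + s + z) + 1.
Since 4dsz + 2ds + 2dz + d + 2sz + s + z is an integer, the product is of the form 2k+1 for an integer k.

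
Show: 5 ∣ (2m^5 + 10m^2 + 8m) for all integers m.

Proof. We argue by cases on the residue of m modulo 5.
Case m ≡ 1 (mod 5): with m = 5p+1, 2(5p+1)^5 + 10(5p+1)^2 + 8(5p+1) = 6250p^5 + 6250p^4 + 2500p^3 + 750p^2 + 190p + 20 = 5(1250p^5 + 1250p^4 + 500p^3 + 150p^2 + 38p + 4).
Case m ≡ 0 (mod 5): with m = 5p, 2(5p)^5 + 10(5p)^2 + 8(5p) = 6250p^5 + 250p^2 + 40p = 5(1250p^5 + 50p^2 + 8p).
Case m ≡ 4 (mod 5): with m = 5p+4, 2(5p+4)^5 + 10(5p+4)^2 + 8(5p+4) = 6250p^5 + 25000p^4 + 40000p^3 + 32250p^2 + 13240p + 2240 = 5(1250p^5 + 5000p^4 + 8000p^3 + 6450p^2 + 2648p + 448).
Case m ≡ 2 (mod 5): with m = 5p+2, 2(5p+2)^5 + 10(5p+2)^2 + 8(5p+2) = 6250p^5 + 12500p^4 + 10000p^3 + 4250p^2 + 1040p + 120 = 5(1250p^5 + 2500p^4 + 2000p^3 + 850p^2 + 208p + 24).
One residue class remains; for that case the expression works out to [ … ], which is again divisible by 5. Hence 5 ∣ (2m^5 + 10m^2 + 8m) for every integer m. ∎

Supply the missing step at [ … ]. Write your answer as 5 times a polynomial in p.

5(1250p^5 + 3750p^4 + 4500p^3 + 2750p^2 + 878p + 120)

Only m ≡ 3 (mod 5) is unaccounted for. Put m = 5p+3:
2(5p+3)^5 + 10(5p+3)^2 + 8(5p+3) expands to 6250p^5 + 18750p^4 + 22500p^3 + 13750p^2 + 4390p + 600,
and factoring out 5 leaves 5(1250p^5 + 3750p^4 + 4500p^3 + 2750p^2 + 878p + 120).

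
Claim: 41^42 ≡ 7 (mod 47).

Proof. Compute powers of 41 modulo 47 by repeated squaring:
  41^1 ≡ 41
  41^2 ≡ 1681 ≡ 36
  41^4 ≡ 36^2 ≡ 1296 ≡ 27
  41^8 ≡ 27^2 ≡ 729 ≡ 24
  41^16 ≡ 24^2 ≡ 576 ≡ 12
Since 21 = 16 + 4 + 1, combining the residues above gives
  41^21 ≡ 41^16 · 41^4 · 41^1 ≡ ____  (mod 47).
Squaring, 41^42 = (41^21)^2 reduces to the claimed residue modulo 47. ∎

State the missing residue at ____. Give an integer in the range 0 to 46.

30

41^16 · 41^4 · 41^1 ≡ 12 · 27 · 41 = 13284.
13284 mod 47 = 30, so 41^21 ≡ 30 (mod 47).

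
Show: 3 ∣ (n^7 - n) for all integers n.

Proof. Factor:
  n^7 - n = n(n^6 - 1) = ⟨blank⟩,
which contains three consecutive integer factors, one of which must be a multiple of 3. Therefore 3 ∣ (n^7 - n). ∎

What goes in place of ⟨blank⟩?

n^6 - 1 = (n^2 - 1)(n^4 + n^2 + 1), and n^2 - 1 = (n-1)(n+1).
So n(n^6 - 1) = (n - 1)n(n + 1)(n^4 + n^2 + 1).

(n - 1)n(n + 1)(n^4 + n^2 + 1)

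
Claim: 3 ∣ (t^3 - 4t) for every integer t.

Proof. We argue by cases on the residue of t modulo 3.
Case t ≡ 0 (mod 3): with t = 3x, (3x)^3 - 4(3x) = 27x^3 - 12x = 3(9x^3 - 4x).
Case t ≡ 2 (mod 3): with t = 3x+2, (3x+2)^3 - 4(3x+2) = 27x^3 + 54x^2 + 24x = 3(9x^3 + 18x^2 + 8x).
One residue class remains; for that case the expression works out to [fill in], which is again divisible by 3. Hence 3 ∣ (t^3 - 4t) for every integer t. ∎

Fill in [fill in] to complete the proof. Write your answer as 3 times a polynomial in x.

3(9x^3 + 9x^2 - x - 1)

The residues treated are {0, 2}, so the missing case is t ≡ 1 (mod 3); write t = 3x+1.
Then (3x+1)^3 - 4(3x+1) = 27x^3 + 27x^2 - 3x - 3 = 3(9x^3 + 9x^2 - x - 1).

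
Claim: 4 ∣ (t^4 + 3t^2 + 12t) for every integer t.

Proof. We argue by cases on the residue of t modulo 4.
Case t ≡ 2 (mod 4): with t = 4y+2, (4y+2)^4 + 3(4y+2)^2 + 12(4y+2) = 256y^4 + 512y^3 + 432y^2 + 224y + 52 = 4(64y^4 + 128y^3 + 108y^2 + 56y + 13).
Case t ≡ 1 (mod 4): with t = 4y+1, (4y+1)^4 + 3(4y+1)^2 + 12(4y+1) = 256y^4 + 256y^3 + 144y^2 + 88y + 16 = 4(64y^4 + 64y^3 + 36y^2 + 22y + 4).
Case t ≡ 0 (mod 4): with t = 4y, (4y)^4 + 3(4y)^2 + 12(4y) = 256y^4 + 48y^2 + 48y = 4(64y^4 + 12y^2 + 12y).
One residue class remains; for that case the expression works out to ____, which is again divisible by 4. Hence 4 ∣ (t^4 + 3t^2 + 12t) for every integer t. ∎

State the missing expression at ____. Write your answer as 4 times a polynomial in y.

4(64y^4 + 192y^3 + 228y^2 + 138y + 36)

Only t ≡ 3 (mod 4) is unaccounted for. Put t = 4y+3:
(4y+3)^4 + 3(4y+3)^2 + 12(4y+3) expands to 256y^4 + 768y^3 + 912y^2 + 552y + 144,
and factoring out 4 leaves 4(64y^4 + 192y^3 + 228y^2 + 138y + 36).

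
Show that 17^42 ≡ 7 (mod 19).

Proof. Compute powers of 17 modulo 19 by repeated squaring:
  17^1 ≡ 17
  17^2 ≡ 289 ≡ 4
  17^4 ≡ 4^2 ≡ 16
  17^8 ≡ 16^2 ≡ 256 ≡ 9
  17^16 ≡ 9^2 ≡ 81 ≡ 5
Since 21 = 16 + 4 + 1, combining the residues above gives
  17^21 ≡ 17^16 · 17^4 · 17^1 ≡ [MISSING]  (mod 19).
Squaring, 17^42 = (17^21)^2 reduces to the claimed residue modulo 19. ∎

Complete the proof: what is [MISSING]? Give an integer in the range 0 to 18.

11

17^16 · 17^4 · 17^1 ≡ 5 · 16 · 17 = 1360.
1360 mod 19 = 11, so 17^21 ≡ 11 (mod 19).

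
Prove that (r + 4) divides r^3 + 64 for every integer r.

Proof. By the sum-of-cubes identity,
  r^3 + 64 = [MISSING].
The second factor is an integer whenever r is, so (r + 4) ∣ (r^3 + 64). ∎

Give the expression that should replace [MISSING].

(r + 4)(r^2 - 4r + 16)

a^3 + b^3 = (a + b)(a^2 - ab + b^2). With a = r, b = 4:
r^3 + 64 = (r + 4)(r^2 - 4r + 16).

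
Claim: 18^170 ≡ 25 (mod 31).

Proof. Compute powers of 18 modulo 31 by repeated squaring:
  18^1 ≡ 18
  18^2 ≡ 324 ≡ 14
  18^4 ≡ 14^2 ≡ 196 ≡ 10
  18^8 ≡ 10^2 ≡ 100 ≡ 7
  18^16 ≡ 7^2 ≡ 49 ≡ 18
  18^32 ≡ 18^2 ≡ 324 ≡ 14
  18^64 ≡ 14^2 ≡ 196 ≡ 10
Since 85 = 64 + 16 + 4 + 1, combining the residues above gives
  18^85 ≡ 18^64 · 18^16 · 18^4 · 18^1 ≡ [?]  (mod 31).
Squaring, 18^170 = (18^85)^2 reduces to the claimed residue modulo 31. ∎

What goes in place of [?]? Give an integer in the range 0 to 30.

Multiply the listed residues: 10 · 18 · 10 · 18 = 180 → 1800 → 32400.
Reducing modulo 31: 32400 = 1045·31 + 5, so 18^85 ≡ 5.

5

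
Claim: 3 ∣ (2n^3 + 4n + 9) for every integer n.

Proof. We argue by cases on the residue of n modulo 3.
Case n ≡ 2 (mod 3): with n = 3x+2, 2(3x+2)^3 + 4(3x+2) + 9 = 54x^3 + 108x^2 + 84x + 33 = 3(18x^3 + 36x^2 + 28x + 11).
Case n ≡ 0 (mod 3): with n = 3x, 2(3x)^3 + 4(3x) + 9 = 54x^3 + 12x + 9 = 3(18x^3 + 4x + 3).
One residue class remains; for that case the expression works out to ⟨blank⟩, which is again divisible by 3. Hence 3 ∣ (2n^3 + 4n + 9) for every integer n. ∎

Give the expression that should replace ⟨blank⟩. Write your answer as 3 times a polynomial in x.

The residues treated are {2, 0}, so the missing case is n ≡ 1 (mod 3); write n = 3x+1.
Then 2(3x+1)^3 + 4(3x+1) + 9 = 54x^3 + 54x^2 + 30x + 15 = 3(18x^3 + 18x^2 + 10x + 5).

3(18x^3 + 18x^2 + 10x + 5)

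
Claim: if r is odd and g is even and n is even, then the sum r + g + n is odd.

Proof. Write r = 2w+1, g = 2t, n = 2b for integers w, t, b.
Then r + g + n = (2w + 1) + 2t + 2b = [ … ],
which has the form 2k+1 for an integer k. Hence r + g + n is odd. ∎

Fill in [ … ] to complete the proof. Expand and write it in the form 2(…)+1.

2(b + t + w) + 1

(2w + 1) + 2t + 2b = 2b + 2t + 2w + 1
= 2(b + t + w) + 1.
Since b + t + w is an integer, the sum is of the form 2k+1 for an integer k.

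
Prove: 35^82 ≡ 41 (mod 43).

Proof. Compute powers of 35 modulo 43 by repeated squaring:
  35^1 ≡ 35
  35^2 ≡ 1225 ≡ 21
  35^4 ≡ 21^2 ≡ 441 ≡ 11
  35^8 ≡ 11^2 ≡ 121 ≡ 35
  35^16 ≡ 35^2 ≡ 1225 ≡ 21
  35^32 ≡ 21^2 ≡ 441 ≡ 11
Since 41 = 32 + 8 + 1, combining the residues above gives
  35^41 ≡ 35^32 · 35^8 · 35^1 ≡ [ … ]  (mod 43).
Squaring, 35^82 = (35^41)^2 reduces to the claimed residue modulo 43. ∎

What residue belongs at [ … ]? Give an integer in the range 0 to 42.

16

35^32 · 35^8 · 35^1 ≡ 11 · 35 · 35 = 13475.
13475 mod 43 = 16, so 35^41 ≡ 16 (mod 43).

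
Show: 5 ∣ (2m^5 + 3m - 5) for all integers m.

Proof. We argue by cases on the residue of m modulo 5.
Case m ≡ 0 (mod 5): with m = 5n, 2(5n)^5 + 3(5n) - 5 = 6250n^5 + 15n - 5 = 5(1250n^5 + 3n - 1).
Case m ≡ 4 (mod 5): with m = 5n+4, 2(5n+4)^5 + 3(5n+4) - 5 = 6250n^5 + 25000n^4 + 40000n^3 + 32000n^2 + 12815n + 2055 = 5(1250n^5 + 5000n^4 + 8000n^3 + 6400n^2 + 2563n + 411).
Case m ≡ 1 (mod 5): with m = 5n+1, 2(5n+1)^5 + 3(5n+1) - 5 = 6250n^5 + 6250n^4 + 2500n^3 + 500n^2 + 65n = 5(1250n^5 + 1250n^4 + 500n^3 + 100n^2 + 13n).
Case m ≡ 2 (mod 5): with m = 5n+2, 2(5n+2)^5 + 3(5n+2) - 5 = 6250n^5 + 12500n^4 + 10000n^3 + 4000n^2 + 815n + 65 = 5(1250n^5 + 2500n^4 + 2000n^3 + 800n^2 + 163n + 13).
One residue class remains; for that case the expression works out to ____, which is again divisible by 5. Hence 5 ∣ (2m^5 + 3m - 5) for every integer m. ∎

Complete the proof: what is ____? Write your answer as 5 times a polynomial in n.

5(1250n^5 + 3750n^4 + 4500n^3 + 2700n^2 + 813n + 98)

The residues treated are {0, 4, 1, 2}, so the missing case is m ≡ 3 (mod 5); write m = 5n+3.
Then 2(5n+3)^5 + 3(5n+3) - 5 = 6250n^5 + 18750n^4 + 22500n^3 + 13500n^2 + 4065n + 490 = 5(1250n^5 + 3750n^4 + 4500n^3 + 2700n^2 + 813n + 98).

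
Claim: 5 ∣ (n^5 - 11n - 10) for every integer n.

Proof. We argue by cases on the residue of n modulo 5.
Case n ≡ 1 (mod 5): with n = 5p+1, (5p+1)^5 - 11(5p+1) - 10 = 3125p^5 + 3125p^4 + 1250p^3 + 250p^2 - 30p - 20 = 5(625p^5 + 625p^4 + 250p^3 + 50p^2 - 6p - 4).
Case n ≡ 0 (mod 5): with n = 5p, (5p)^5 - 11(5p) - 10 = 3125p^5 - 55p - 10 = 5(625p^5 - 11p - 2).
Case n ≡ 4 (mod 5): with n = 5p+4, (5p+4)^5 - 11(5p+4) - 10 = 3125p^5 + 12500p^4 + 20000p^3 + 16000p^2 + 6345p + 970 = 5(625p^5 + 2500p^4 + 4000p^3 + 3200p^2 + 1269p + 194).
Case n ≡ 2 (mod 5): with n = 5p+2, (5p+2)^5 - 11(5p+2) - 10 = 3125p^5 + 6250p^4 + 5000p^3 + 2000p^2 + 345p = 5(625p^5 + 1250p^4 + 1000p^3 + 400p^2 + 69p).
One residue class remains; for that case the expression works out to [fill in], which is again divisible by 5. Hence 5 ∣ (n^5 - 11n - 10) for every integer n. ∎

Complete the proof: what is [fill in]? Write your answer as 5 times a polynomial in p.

5(625p^5 + 1875p^4 + 2250p^3 + 1350p^2 + 394p + 40)

Only n ≡ 3 (mod 5) is unaccounted for. Put n = 5p+3:
(5p+3)^5 - 11(5p+3) - 10 expands to 3125p^5 + 9375p^4 + 11250p^3 + 6750p^2 + 1970p + 200,
and factoring out 5 leaves 5(625p^5 + 1875p^4 + 2250p^3 + 1350p^2 + 394p + 40).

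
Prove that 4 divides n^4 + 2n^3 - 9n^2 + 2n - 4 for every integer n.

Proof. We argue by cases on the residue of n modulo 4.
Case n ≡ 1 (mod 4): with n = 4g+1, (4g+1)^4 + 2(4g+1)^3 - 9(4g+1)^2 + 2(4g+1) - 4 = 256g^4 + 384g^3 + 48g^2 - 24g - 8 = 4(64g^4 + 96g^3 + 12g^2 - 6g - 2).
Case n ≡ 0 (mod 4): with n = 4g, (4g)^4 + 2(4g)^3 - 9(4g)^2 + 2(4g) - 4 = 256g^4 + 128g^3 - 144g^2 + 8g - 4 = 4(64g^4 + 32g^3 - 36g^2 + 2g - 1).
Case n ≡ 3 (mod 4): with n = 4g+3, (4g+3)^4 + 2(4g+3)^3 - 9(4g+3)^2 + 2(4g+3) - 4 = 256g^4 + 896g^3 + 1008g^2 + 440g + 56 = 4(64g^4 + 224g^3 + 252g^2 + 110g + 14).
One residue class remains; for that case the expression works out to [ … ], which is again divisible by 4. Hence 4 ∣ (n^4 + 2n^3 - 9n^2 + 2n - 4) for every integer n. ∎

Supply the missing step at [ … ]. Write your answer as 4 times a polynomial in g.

4(64g^4 + 160g^3 + 108g^2 + 22g - 1)

The residues treated are {1, 0, 3}, so the missing case is n ≡ 2 (mod 4); write n = 4g+2.
Then (4g+2)^4 + 2(4g+2)^3 - 9(4g+2)^2 + 2(4g+2) - 4 = 256g^4 + 640g^3 + 432g^2 + 88g - 4 = 4(64g^4 + 160g^3 + 108g^2 + 22g - 1).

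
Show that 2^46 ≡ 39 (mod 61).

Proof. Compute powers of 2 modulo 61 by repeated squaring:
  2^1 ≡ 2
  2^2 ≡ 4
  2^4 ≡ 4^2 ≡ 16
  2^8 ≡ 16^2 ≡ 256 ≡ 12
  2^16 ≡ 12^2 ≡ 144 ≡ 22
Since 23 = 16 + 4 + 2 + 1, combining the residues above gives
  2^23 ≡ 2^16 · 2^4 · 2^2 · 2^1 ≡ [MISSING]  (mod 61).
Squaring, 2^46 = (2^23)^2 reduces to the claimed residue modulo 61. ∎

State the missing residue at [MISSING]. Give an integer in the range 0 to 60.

Multiply the listed residues: 22 · 16 · 4 · 2 = 352 → 1408 → 2816.
Reducing modulo 61: 2816 = 46·61 + 10, so 2^23 ≡ 10.

10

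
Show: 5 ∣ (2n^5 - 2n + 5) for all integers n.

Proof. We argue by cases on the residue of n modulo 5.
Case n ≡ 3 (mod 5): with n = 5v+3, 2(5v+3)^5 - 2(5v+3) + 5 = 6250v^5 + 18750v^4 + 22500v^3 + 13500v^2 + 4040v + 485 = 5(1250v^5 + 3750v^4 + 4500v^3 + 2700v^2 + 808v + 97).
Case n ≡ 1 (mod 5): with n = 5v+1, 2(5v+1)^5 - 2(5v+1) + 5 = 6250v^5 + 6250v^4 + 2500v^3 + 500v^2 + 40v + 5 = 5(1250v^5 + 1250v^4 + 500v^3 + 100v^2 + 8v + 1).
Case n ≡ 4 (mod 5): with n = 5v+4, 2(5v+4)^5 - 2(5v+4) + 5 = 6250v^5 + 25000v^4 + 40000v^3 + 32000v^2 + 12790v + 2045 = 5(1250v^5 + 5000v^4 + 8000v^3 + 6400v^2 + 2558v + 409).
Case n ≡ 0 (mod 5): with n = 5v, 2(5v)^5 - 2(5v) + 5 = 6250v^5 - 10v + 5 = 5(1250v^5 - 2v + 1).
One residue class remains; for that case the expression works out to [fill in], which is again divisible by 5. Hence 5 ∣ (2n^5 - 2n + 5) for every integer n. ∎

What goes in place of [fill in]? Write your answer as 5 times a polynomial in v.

5(1250v^5 + 2500v^4 + 2000v^3 + 800v^2 + 158v + 13)

Only n ≡ 2 (mod 5) is unaccounted for. Put n = 5v+2:
2(5v+2)^5 - 2(5v+2) + 5 expands to 6250v^5 + 12500v^4 + 10000v^3 + 4000v^2 + 790v + 65,
and factoring out 5 leaves 5(1250v^5 + 2500v^4 + 2000v^3 + 800v^2 + 158v + 13).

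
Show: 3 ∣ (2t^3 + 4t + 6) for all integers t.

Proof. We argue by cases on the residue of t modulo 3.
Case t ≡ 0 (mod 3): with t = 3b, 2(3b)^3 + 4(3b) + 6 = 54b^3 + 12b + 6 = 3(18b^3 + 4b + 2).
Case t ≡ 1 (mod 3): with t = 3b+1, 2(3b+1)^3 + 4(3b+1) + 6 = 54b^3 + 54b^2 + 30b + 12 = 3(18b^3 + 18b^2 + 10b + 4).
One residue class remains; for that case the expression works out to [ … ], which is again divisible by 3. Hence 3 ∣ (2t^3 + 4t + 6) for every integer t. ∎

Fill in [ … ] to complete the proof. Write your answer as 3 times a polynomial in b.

The residues treated are {0, 1}, so the missing case is t ≡ 2 (mod 3); write t = 3b+2.
Then 2(3b+2)^3 + 4(3b+2) + 6 = 54b^3 + 108b^2 + 84b + 30 = 3(18b^3 + 36b^2 + 28b + 10).

3(18b^3 + 36b^2 + 28b + 10)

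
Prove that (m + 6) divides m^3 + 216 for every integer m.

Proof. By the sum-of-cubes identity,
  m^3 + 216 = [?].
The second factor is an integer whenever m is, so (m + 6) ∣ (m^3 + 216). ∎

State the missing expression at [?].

(m + 6)(m^2 - 6m + 36)

a^3 + b^3 = (a + b)(a^2 - ab + b^2). With a = m, b = 6:
m^3 + 216 = (m + 6)(m^2 - 6m + 36).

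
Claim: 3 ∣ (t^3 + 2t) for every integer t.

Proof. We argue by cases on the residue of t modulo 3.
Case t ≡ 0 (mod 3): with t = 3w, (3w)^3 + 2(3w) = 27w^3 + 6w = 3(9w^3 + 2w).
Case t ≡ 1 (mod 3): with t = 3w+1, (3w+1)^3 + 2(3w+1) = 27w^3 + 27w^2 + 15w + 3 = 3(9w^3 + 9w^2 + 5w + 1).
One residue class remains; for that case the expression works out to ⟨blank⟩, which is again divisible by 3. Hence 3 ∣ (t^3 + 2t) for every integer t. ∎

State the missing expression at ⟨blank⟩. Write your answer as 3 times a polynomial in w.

The residues treated are {0, 1}, so the missing case is t ≡ 2 (mod 3); write t = 3w+2.
Then (3w+2)^3 + 2(3w+2) = 27w^3 + 54w^2 + 42w + 12 = 3(9w^3 + 18w^2 + 14w + 4).

3(9w^3 + 18w^2 + 14w + 4)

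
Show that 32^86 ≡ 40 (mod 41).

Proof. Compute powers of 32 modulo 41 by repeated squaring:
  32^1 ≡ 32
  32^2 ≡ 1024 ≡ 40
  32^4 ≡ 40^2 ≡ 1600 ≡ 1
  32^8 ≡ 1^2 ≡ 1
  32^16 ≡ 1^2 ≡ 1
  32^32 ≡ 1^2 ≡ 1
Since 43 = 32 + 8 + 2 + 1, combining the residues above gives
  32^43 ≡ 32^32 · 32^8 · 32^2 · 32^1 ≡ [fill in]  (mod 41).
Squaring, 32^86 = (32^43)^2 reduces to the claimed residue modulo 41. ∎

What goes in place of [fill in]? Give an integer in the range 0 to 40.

9

32^32 · 32^8 · 32^2 · 32^1 ≡ 1 · 1 · 40 · 32 = 1280.
1280 mod 41 = 9, so 32^43 ≡ 9 (mod 41).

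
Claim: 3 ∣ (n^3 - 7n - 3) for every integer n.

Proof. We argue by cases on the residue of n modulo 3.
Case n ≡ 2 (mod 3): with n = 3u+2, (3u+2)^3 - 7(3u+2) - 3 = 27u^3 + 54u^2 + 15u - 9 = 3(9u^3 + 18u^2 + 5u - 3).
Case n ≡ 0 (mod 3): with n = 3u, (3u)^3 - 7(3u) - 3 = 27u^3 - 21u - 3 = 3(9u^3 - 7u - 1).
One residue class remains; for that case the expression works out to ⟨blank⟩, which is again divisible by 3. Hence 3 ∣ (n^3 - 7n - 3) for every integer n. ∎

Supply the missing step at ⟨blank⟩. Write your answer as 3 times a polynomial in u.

Only n ≡ 1 (mod 3) is unaccounted for. Put n = 3u+1:
(3u+1)^3 - 7(3u+1) - 3 expands to 27u^3 + 27u^2 - 12u - 9,
and factoring out 3 leaves 3(9u^3 + 9u^2 - 4u - 3).

3(9u^3 + 9u^2 - 4u - 3)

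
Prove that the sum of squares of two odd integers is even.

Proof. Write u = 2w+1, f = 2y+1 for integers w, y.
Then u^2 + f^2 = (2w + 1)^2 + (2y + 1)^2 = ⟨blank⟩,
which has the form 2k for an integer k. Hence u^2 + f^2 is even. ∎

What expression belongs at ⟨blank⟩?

(2w + 1)^2 + (2y + 1)^2 = 4w^2 + 4w + 4y^2 + 4y + 2
= 2(2w^2 + 2w + 2y^2 + 2y + 1).
Since 2w^2 + 2w + 2y^2 + 2y + 1 is an integer, the sum of squares is of the form 2k for an integer k.

2(2w^2 + 2w + 2y^2 + 2y + 1)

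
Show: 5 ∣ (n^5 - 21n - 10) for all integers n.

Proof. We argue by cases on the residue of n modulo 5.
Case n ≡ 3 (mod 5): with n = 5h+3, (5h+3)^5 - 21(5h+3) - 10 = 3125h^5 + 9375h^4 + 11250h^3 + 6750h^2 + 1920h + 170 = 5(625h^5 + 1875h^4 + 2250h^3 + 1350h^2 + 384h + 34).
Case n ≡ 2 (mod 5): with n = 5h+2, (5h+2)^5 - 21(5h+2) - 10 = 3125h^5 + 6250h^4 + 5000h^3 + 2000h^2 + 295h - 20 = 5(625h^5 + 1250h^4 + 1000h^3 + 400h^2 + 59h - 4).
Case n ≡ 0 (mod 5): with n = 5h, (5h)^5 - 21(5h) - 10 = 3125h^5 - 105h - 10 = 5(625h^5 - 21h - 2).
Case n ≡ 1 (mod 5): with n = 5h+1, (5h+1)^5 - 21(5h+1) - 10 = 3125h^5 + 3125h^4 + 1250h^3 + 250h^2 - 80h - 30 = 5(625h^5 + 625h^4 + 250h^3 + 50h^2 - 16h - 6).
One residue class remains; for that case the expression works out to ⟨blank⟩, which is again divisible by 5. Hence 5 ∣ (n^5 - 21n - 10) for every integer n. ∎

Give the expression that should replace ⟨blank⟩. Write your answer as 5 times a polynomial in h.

5(625h^5 + 2500h^4 + 4000h^3 + 3200h^2 + 1259h + 186)

The residues treated are {3, 2, 0, 1}, so the missing case is n ≡ 4 (mod 5); write n = 5h+4.
Then (5h+4)^5 - 21(5h+4) - 10 = 3125h^5 + 12500h^4 + 20000h^3 + 16000h^2 + 6295h + 930 = 5(625h^5 + 2500h^4 + 4000h^3 + 3200h^2 + 1259h + 186).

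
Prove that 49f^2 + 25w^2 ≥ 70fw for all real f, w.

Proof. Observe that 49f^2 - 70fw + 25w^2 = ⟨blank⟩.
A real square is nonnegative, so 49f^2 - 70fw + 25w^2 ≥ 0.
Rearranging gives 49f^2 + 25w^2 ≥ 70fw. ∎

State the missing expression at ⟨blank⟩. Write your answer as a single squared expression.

49f^2 - 70fw + 25w^2 is a perfect-square trinomial: the outer terms are (7f)^2 and (5w)^2, and the cross term is -2·7f·5w.
So 49f^2 - 70fw + 25w^2 = (7f - 5w)^2 ≥ 0.

(7f - 5w)^2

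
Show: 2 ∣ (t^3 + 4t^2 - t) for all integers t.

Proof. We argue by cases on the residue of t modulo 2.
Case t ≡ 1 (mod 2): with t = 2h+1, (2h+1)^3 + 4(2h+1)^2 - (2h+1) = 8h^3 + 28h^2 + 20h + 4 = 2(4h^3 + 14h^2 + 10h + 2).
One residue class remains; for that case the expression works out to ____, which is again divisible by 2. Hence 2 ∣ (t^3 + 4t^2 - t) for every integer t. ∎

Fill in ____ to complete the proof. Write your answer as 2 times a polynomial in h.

The residues treated are {1}, so the missing case is t ≡ 0 (mod 2); write t = 2h.
Then (2h)^3 + 4(2h)^2 - (2h) = 8h^3 + 16h^2 - 2h = 2(4h^3 + 8h^2 - h).

2(4h^3 + 8h^2 - h)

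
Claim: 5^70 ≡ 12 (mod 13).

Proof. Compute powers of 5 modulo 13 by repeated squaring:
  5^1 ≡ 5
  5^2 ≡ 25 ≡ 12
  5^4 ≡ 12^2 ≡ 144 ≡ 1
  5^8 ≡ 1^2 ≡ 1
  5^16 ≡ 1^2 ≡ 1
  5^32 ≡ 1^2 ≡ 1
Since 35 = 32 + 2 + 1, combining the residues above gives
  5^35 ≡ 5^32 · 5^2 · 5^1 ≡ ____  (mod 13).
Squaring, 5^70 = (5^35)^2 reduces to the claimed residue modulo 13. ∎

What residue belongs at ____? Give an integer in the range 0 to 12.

8

5^32 · 5^2 · 5^1 ≡ 1 · 12 · 5 = 60.
60 mod 13 = 8, so 5^35 ≡ 8 (mod 13).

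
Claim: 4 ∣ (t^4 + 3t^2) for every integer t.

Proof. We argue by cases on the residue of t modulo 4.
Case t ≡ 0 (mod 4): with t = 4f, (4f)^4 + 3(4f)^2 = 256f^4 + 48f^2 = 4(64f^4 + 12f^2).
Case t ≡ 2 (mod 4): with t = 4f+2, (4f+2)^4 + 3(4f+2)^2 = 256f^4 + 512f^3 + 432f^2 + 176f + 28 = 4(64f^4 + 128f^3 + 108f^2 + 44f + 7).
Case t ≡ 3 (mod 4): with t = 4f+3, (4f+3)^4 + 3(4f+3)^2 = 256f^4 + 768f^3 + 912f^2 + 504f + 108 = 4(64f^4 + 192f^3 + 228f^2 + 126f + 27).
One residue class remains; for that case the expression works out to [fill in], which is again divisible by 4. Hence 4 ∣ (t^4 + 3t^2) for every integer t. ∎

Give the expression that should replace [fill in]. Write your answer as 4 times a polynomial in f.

4(64f^4 + 64f^3 + 36f^2 + 10f + 1)

Only t ≡ 1 (mod 4) is unaccounted for. Put t = 4f+1:
(4f+1)^4 + 3(4f+1)^2 expands to 256f^4 + 256f^3 + 144f^2 + 40f + 4,
and factoring out 4 leaves 4(64f^4 + 64f^3 + 36f^2 + 10f + 1).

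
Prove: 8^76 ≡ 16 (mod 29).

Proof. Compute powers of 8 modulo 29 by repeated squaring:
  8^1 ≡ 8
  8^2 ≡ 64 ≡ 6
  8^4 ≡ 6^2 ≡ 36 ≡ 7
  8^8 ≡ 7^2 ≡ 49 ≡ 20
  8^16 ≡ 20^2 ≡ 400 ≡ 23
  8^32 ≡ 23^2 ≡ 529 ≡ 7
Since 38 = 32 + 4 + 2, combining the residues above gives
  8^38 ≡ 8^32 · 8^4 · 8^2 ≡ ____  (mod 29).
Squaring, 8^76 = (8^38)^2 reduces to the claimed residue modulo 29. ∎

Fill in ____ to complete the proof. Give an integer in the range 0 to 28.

8^32 · 8^4 · 8^2 ≡ 7 · 7 · 6 = 294.
294 mod 29 = 4, so 8^38 ≡ 4 (mod 29).

4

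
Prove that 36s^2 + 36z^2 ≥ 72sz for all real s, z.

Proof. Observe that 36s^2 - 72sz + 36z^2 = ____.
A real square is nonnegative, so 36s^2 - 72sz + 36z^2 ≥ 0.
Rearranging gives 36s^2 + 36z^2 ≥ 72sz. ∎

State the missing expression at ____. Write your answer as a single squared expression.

The leading and trailing coefficients are 6^2 and 6^2, and 72 = 2·6·6, so the trinomial is (6s - 6z)^2.
Hence 36s^2 - 72sz + 36z^2 ≥ 0.

(6s - 6z)^2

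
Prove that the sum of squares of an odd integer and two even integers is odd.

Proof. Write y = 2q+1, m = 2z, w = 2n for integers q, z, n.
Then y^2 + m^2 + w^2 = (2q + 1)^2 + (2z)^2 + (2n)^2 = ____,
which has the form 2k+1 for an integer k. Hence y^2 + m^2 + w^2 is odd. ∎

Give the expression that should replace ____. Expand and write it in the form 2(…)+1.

2(2n^2 + 2q^2 + 2q + 2z^2) + 1

(2q + 1)^2 + (2z)^2 + (2n)^2 = 4n^2 + 4q^2 + 4q + 4z^2 + 1
= 2(2n^2 + 2q^2 + 2q + 2z^2) + 1.
Since 2n^2 + 2q^2 + 2q + 2z^2 is an integer, the sum of squares is of the form 2k+1 for an integer k.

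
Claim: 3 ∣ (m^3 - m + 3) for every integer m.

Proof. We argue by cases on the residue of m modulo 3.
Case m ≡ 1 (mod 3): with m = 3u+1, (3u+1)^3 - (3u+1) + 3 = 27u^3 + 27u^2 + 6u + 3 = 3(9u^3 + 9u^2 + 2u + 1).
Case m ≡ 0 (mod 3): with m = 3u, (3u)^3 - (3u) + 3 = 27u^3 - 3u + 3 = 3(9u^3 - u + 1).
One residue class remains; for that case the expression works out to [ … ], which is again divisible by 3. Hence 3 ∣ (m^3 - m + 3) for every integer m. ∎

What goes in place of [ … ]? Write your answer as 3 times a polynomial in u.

3(9u^3 + 18u^2 + 11u + 3)

The residues treated are {1, 0}, so the missing case is m ≡ 2 (mod 3); write m = 3u+2.
Then (3u+2)^3 - (3u+2) + 3 = 27u^3 + 54u^2 + 33u + 9 = 3(9u^3 + 18u^2 + 11u + 3).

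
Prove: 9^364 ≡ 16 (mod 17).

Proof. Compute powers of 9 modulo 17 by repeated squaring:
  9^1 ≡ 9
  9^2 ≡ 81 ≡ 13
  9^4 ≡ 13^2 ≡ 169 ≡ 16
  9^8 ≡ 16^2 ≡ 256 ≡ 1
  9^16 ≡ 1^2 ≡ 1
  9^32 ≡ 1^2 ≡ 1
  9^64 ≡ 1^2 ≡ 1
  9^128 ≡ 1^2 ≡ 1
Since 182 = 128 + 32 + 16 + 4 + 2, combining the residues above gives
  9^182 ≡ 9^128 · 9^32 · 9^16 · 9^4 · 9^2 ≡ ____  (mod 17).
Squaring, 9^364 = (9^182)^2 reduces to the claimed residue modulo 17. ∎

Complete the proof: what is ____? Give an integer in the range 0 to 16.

4

9^128 · 9^32 · 9^16 · 9^4 · 9^2 ≡ 1 · 1 · 1 · 16 · 13 = 208.
208 mod 17 = 4, so 9^182 ≡ 4 (mod 17).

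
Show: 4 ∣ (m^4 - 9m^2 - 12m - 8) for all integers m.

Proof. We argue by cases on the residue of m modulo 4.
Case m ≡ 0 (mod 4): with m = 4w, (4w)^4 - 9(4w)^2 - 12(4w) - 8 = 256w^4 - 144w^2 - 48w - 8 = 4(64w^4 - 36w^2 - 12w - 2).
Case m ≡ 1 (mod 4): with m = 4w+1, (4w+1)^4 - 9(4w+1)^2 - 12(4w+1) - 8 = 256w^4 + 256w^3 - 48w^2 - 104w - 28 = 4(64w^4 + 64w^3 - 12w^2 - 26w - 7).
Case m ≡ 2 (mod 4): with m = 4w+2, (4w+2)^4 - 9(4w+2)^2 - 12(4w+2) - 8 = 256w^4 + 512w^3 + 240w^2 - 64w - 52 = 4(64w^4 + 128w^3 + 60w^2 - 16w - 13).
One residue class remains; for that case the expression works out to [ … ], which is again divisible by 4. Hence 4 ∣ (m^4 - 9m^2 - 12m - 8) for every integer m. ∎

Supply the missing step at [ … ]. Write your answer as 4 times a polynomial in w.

4(64w^4 + 192w^3 + 180w^2 + 42w - 11)

Only m ≡ 3 (mod 4) is unaccounted for. Put m = 4w+3:
(4w+3)^4 - 9(4w+3)^2 - 12(4w+3) - 8 expands to 256w^4 + 768w^3 + 720w^2 + 168w - 44,
and factoring out 4 leaves 4(64w^4 + 192w^3 + 180w^2 + 42w - 11).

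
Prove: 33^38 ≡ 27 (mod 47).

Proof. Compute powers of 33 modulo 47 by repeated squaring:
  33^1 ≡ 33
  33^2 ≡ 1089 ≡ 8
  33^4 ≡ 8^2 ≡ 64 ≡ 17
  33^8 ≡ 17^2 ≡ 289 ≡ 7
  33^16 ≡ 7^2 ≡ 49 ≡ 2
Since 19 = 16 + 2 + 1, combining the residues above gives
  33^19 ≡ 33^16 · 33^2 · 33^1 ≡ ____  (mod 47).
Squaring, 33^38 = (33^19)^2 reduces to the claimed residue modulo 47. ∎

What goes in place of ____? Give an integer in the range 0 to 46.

Multiply the listed residues: 2 · 8 · 33 = 16 → 528.
Reducing modulo 47: 528 = 11·47 + 11, so 33^19 ≡ 11.

11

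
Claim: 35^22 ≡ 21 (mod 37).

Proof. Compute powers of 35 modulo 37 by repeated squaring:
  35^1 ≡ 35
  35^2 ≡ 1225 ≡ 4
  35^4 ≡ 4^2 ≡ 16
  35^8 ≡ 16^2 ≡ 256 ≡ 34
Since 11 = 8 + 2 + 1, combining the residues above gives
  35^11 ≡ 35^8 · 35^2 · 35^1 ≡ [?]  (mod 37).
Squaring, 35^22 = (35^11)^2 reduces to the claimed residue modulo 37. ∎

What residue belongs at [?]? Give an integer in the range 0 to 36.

24

35^8 · 35^2 · 35^1 ≡ 34 · 4 · 35 = 4760.
4760 mod 37 = 24, so 35^11 ≡ 24 (mod 37).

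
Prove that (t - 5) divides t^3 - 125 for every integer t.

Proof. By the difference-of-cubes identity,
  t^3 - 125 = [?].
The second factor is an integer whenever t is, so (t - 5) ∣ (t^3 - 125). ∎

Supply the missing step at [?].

(t - 5)(t^2 + 5t + 25)

Polynomial division of t^3 - 125 by t - 5 leaves remainder 0 and quotient t^2 + 5t + 25.
Hence t^3 - 125 = (t - 5)(t^2 + 5t + 25).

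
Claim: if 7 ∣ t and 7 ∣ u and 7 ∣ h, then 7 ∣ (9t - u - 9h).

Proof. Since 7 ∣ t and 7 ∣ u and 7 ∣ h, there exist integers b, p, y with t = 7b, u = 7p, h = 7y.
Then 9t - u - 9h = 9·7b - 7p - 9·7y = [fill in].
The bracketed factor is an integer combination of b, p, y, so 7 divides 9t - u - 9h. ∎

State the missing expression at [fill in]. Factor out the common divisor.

Pull the common 7 out of every term: 9·7b - 7p - 9·7y = 7(9b - p - 9y).
9b - p - 9y is an integer, which exhibits the divisibility.

7(9b - p - 9y)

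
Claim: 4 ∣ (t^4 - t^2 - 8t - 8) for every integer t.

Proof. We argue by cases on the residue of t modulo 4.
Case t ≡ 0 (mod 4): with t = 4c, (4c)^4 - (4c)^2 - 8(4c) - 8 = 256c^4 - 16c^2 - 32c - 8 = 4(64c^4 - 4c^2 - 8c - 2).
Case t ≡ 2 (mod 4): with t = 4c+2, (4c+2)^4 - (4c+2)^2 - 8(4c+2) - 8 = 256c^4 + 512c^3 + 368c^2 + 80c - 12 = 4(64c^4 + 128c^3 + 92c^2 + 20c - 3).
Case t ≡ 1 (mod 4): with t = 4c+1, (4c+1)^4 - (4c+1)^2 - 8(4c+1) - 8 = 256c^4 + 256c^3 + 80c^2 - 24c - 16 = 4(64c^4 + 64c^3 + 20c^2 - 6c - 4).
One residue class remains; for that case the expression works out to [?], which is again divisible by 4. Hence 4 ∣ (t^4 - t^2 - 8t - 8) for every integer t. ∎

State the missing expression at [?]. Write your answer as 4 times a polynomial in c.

4(64c^4 + 192c^3 + 212c^2 + 94c + 10)

Only t ≡ 3 (mod 4) is unaccounted for. Put t = 4c+3:
(4c+3)^4 - (4c+3)^2 - 8(4c+3) - 8 expands to 256c^4 + 768c^3 + 848c^2 + 376c + 40,
and factoring out 4 leaves 4(64c^4 + 192c^3 + 212c^2 + 94c + 10).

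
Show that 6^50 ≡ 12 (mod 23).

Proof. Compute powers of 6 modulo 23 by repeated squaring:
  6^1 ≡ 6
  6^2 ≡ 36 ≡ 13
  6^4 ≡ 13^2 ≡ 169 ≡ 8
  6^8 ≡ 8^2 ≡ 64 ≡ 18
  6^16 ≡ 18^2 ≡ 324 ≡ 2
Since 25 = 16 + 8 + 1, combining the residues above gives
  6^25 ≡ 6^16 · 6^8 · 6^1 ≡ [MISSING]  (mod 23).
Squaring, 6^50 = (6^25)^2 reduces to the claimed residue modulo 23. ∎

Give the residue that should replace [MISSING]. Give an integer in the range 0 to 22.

Multiply the listed residues: 2 · 18 · 6 = 36 → 216.
Reducing modulo 23: 216 = 9·23 + 9, so 6^25 ≡ 9.

9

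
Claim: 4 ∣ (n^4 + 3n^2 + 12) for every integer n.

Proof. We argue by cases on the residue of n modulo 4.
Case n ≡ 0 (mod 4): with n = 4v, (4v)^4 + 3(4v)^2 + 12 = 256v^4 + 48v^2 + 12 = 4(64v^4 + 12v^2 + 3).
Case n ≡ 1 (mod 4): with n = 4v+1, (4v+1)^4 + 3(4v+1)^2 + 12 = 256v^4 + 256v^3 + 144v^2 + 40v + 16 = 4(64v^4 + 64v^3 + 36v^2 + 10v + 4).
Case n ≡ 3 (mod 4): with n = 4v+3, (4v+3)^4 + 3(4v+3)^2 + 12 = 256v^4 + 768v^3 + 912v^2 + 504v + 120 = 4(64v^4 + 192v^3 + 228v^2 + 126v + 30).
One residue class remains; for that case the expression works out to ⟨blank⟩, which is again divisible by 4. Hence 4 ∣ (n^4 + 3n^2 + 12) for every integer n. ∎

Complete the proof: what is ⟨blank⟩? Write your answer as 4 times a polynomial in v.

Only n ≡ 2 (mod 4) is unaccounted for. Put n = 4v+2:
(4v+2)^4 + 3(4v+2)^2 + 12 expands to 256v^4 + 512v^3 + 432v^2 + 176v + 40,
and factoring out 4 leaves 4(64v^4 + 128v^3 + 108v^2 + 44v + 10).

4(64v^4 + 128v^3 + 108v^2 + 44v + 10)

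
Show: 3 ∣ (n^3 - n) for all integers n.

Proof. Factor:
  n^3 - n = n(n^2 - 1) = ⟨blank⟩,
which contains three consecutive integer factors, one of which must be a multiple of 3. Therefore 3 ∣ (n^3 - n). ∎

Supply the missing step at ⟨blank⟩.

(n - 1)n(n + 1)

n(n^2 - 1) = n(n - 1)(n + 1) = (n - 1)n(n + 1).
These three factors are consecutive integers, so their product is divisible by 3.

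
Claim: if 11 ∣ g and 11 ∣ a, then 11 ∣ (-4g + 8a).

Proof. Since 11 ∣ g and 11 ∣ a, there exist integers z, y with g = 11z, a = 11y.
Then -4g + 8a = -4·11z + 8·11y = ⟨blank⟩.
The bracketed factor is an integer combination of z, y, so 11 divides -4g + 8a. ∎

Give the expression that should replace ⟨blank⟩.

Pull the common 11 out of every term: -4·11z + 8·11y = 11(8y - 4z).
8y - 4z is an integer, which exhibits the divisibility.

11(8y - 4z)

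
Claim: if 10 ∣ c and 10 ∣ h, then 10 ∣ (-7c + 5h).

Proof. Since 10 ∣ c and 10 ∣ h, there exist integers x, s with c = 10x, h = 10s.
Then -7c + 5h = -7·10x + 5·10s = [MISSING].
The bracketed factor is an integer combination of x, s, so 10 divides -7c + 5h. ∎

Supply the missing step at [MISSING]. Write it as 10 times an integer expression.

10(5s - 7x)

Pull the common 10 out of every term: -7·10x + 5·10s = 10(5s - 7x).
5s - 7x is an integer, which exhibits the divisibility.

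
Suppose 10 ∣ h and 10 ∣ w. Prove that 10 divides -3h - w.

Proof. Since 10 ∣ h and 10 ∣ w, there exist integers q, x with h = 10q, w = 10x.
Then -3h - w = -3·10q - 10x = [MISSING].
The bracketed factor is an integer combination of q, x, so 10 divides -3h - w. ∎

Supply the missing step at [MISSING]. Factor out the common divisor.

10(-3q - x)

Each term has a factor of 10: -3·10q - 10x = 10·(-3q - x).
Since -3q - x is an integer, 10 ∣ (-3h - w).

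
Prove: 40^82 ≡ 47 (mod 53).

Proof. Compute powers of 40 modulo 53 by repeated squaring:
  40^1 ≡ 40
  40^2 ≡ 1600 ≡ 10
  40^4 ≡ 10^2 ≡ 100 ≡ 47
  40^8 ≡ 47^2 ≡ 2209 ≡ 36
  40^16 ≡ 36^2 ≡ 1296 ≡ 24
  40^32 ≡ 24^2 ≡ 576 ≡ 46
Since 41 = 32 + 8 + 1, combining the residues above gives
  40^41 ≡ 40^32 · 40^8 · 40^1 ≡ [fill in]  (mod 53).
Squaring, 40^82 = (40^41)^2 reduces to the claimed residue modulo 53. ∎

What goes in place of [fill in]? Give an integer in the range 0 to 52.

Multiply the listed residues: 46 · 36 · 40 = 1656 → 66240.
Reducing modulo 53: 66240 = 1249·53 + 43, so 40^41 ≡ 43.

43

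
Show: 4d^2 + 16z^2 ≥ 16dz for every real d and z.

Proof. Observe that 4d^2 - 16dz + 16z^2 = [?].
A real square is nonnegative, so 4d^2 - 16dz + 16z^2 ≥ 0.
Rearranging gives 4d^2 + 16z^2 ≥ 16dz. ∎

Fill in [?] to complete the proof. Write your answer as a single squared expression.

(2d - 4z)^2

4d^2 - 16dz + 16z^2 is a perfect-square trinomial: the outer terms are (2d)^2 and (4z)^2, and the cross term is -2·2d·4z.
So 4d^2 - 16dz + 16z^2 = (2d - 4z)^2 ≥ 0.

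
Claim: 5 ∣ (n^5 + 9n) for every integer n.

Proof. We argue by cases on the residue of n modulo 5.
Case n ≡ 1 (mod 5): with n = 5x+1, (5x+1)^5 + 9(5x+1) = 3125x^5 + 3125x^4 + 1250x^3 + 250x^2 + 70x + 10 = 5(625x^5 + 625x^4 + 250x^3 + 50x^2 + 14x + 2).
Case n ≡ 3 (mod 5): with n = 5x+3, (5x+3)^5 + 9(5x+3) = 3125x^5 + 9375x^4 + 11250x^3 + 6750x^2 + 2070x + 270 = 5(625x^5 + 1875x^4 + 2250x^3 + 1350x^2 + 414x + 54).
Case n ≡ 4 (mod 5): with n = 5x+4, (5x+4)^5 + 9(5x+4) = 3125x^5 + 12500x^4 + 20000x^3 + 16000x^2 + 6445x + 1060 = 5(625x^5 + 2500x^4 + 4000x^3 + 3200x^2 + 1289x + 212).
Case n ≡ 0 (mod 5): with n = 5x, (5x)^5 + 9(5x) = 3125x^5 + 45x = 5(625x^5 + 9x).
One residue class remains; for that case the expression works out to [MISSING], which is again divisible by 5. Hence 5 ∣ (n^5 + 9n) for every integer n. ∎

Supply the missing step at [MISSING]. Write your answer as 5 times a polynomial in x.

Only n ≡ 2 (mod 5) is unaccounted for. Put n = 5x+2:
(5x+2)^5 + 9(5x+2) expands to 3125x^5 + 6250x^4 + 5000x^3 + 2000x^2 + 445x + 50,
and factoring out 5 leaves 5(625x^5 + 1250x^4 + 1000x^3 + 400x^2 + 89x + 10).

5(625x^5 + 1250x^4 + 1000x^3 + 400x^2 + 89x + 10)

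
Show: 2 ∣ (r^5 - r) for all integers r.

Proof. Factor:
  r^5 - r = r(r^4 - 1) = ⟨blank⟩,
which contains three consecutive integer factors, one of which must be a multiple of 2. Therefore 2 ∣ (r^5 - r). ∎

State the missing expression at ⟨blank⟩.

r^4 - 1 = (r^2 - 1)(r^2 + 1), and r^2 - 1 = (r-1)(r+1).
So r(r^4 - 1) = (r - 1)r(r + 1)(r^2 + 1).

(r - 1)r(r + 1)(r^2 + 1)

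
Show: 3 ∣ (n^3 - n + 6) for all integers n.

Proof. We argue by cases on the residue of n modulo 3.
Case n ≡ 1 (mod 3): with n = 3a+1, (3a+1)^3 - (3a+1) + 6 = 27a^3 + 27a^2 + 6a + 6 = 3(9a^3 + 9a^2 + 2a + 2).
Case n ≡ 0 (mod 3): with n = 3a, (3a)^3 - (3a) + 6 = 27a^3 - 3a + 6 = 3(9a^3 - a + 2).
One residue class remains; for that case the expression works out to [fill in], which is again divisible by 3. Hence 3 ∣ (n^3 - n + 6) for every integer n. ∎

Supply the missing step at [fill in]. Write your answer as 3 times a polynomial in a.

3(9a^3 + 18a^2 + 11a + 4)

The residues treated are {1, 0}, so the missing case is n ≡ 2 (mod 3); write n = 3a+2.
Then (3a+2)^3 - (3a+2) + 6 = 27a^3 + 54a^2 + 33a + 12 = 3(9a^3 + 18a^2 + 11a + 4).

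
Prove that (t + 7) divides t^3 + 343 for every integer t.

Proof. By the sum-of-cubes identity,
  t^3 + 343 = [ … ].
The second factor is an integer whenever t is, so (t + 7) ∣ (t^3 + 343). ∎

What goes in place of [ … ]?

(t + 7)(t^2 - 7t + 49)

Polynomial division of t^3 + 343 by t + 7 leaves remainder 0 and quotient t^2 - 7t + 49.
Hence t^3 + 343 = (t + 7)(t^2 - 7t + 49).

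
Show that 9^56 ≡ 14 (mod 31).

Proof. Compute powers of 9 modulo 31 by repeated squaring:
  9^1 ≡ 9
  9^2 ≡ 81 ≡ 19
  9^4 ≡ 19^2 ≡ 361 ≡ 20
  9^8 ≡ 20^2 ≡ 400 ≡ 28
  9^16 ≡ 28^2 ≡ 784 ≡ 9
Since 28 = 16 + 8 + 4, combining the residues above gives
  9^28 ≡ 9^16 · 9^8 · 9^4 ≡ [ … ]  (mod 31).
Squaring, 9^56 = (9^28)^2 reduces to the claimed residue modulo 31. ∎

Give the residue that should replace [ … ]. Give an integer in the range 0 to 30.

9^16 · 9^8 · 9^4 ≡ 9 · 28 · 20 = 5040.
5040 mod 31 = 18, so 9^28 ≡ 18 (mod 31).

18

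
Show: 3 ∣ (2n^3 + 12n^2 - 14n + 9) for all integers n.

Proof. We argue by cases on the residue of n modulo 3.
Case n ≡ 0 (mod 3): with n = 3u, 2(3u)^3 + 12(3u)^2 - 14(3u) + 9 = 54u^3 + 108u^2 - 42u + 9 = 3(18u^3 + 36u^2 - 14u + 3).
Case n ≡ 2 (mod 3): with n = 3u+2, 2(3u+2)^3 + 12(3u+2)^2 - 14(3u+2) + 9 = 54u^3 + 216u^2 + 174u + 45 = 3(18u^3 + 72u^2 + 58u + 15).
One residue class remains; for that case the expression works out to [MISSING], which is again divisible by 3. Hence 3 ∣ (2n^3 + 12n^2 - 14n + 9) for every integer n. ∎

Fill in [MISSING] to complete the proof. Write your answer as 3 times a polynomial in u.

3(18u^3 + 54u^2 + 16u + 3)

The residues treated are {0, 2}, so the missing case is n ≡ 1 (mod 3); write n = 3u+1.
Then 2(3u+1)^3 + 12(3u+1)^2 - 14(3u+1) + 9 = 54u^3 + 162u^2 + 48u + 9 = 3(18u^3 + 54u^2 + 16u + 3).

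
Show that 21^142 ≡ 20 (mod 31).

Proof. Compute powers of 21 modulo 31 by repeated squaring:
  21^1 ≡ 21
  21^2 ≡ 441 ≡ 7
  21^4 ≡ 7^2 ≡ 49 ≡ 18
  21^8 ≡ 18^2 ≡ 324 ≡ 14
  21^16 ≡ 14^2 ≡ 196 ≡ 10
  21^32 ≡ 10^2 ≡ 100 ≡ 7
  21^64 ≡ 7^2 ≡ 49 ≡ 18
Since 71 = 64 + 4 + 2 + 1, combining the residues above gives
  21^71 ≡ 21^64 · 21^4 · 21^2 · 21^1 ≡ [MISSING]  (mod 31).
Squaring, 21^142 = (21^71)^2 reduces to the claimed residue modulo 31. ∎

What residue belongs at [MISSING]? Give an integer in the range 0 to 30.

12

21^64 · 21^4 · 21^2 · 21^1 ≡ 18 · 18 · 7 · 21 = 47628.
47628 mod 31 = 12, so 21^71 ≡ 12 (mod 31).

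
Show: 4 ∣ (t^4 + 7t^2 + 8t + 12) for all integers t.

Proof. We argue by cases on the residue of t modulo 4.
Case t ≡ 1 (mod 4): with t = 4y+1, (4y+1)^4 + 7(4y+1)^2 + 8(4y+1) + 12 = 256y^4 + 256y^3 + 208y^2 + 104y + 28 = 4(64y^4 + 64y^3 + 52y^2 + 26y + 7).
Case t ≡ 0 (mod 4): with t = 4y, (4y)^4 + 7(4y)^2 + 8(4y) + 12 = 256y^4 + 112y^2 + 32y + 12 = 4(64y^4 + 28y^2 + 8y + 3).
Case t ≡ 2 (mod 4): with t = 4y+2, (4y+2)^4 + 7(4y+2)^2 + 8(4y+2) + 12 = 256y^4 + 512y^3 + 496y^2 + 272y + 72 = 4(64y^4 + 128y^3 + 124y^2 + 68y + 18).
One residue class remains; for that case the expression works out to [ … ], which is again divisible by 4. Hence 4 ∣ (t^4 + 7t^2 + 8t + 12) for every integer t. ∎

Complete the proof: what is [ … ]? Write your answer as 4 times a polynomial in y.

4(64y^4 + 192y^3 + 244y^2 + 158y + 45)

Only t ≡ 3 (mod 4) is unaccounted for. Put t = 4y+3:
(4y+3)^4 + 7(4y+3)^2 + 8(4y+3) + 12 expands to 256y^4 + 768y^3 + 976y^2 + 632y + 180,
and factoring out 4 leaves 4(64y^4 + 192y^3 + 244y^2 + 158y + 45).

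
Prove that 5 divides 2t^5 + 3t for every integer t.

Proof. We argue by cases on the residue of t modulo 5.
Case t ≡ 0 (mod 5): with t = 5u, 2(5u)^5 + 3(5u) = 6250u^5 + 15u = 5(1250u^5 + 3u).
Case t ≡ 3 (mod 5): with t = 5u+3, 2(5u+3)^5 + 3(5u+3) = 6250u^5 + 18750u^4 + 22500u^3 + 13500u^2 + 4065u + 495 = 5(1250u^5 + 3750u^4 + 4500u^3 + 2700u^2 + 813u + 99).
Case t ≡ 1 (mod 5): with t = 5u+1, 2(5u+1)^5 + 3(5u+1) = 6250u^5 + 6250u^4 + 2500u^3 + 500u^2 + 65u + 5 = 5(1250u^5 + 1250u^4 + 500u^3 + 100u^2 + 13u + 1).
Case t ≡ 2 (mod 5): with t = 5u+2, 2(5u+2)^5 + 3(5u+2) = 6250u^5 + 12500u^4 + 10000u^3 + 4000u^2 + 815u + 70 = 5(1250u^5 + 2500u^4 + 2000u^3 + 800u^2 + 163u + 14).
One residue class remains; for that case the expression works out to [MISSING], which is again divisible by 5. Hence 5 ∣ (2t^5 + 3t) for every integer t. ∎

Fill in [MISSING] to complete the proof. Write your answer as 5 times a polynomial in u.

Only t ≡ 4 (mod 5) is unaccounted for. Put t = 5u+4:
2(5u+4)^5 + 3(5u+4) expands to 6250u^5 + 25000u^4 + 40000u^3 + 32000u^2 + 12815u + 2060,
and factoring out 5 leaves 5(1250u^5 + 5000u^4 + 8000u^3 + 6400u^2 + 2563u + 412).

5(1250u^5 + 5000u^4 + 8000u^3 + 6400u^2 + 2563u + 412)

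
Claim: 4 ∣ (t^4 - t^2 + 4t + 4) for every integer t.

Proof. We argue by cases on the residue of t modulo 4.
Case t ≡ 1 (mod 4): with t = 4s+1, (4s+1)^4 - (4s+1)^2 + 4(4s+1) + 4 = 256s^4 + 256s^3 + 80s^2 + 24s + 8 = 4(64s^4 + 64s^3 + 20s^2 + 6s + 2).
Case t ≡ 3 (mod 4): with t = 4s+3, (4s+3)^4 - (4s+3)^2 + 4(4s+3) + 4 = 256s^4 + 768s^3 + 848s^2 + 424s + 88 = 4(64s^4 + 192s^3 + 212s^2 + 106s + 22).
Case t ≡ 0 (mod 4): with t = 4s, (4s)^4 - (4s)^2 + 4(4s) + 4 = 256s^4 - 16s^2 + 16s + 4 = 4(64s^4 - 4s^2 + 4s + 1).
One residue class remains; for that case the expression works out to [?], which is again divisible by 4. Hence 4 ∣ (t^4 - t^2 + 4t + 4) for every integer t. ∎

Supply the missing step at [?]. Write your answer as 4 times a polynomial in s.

4(64s^4 + 128s^3 + 92s^2 + 32s + 6)

The residues treated are {1, 3, 0}, so the missing case is t ≡ 2 (mod 4); write t = 4s+2.
Then (4s+2)^4 - (4s+2)^2 + 4(4s+2) + 4 = 256s^4 + 512s^3 + 368s^2 + 128s + 24 = 4(64s^4 + 128s^3 + 92s^2 + 32s + 6).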